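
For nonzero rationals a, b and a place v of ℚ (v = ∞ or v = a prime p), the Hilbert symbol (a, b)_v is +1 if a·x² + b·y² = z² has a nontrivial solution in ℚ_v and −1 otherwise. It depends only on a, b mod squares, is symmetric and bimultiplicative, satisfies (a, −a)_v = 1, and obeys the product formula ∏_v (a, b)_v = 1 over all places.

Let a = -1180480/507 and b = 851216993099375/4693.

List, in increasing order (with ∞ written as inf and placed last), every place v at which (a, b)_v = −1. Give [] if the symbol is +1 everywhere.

[3, 5, 13, 17]

(a, b) ≡ (-55335, 1547) mod (ℚ^×)²; places V = {2, 3, 5, 7, 13, 17, 19, 29, 31, ∞}.
(a,b)_2: α=6, β=0; u≡1, v≡3 (mod 8); ε(u)ε(v)=0·1, αω(v)=6·1, βω(u)=0·0; sum ≡ 0  ⇒  +1.
(a,b)_19: α=0, u≡8; β=-2, v≡18 (mod 19); (8|19)=-1, (18|19)=-1; sign (−1)^0·-1^-2·-1^0 = +1.
(a,b)_5: α=1, u≡2; β=4, v≡3 (mod 5); (2|5)=-1, (3|5)=-1; sign (−1)^0·-1^4·-1^1 = -1.
(a,b)_31: α=1, u≡13; β=2, v≡19 (mod 31); (13|31)=-1, (19|31)=+1; sign (−1)^0·-1^2·+1^1 = +1.
(a,b)_3: α=-1, u≡2; β=0, v≡2 (mod 3); (2|3)=-1, (2|3)=-1; sign (−1)^0·-1^0·-1^-1 = -1.
(a,b)_7: α=1, u≡6; β=3, v≡1 (mod 7); (6|7)=-1, (1|7)=+1; sign (−1)^1·-1^3·+1^1 = +1.
(a,b)_∞: sgn(-55335)=−, sgn(1547)=+, so +1.
(a,b)_17: α=1, u≡4; β=3, v≡3 (mod 17); (4|17)=+1, (3|17)=-1; sign (−1)^0·+1^3·-1^1 = -1.
(a,b)_29: α=0, u≡12; β=2, v≡14 (mod 29); (12|29)=-1, (14|29)=-1; sign (−1)^0·-1^2·-1^0 = +1.
(a,b)_13: α=-2, u≡8; β=-1, v≡11 (mod 13); (8|13)=-1, (11|13)=-1; sign (−1)^0·-1^-1·-1^-2 = -1.
(-55335, 1547 / ℚ) ramifies at {3, 5, 13, 17}: a division algebra.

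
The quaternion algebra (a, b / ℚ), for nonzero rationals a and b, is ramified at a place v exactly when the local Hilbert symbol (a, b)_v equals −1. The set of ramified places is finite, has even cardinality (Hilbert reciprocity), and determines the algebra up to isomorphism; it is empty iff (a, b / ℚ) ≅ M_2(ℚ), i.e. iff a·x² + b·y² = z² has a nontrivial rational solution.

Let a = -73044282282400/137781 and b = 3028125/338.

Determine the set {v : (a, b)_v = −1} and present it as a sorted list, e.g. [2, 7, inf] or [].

Mod squares: a ≡ -114114, b ≡ 9690. Check v ∈ {∞, 2, 3, 5, 7, 11, 13, 17, 19, 31}.
v=5: a=5^2·(≡4), b=5^5·(≡3) mod 5; (4|5)=+1, (3|5)=-1; (−1)^{2·5·2}·(+1)^5·(-1)^2 = +1.
v=7: a=7^-1·(≡2), b=7^0·(≡1) mod 7; (2|7)=+1, (1|7)=+1; (−1)^{-1·0·3}·(+1)^0·(+1)^-1 = +1.
v=2: v_2(a)=5, v_2(b)=-1; units ≡ 7, 5 (mod 8); ε·ε+αω+βω = 1·0+5·1+-1·0 ≡ 1  ⇒  (a,b)_2 = -1.
v=13: a=13^1·(≡12), b=13^-2·(≡11) mod 13; (12|13)=+1, (11|13)=-1; (−1)^{1·-2·6}·(+1)^-2·(-1)^1 = -1.
v=31: a=31^2·(≡18), b=31^0·(≡16) mod 31; (18|31)=+1, (16|31)=+1; (−1)^{2·0·15}·(+1)^0·(+1)^2 = +1.
v=11: a=11^3·(≡8), b=11^0·(≡7) mod 11; (8|11)=-1, (7|11)=-1; (−1)^{3·0·5}·(-1)^0·(-1)^3 = -1.
v=3: a=3^-9·(≡2), b=3^1·(≡2) mod 3; (2|3)=-1, (2|3)=-1; (−1)^{-9·1·1}·(-1)^1·(-1)^-9 = -1.
v=17: a=17^2·(≡12), b=17^1·(≡9) mod 17; (12|17)=-1, (9|17)=+1; (−1)^{2·1·8}·(-1)^1·(+1)^2 = -1.
v=19: a=19^1·(≡6), b=19^1·(≡4) mod 19; (6|19)=+1, (4|19)=+1; (−1)^{1·1·9}·(+1)^1·(+1)^1 = -1.
v=∞: -114114 < 0 and 9690 > 0  ⇒  (a,b)_∞ = +1.
(-114114, 9690 / ℚ) ramifies at {2, 3, 11, 13, 17, 19}: a division algebra.

[2, 3, 11, 13, 17, 19]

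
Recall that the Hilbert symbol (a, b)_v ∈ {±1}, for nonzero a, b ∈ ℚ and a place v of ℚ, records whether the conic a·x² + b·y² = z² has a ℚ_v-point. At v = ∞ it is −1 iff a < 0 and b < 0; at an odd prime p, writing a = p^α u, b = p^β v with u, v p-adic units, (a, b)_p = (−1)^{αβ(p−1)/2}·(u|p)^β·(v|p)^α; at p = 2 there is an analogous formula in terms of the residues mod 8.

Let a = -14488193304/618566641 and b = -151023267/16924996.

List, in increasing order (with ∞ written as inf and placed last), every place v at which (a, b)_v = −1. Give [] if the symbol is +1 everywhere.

(a, b) ≡ (-44716646, -46483) mod (ℚ^×)²; places V = {2, 3, 7, 11, 13, 17, 19, 23, 37, 43, 47, ∞}.
(a,b)_13: α=1, u≡5; β=0, v≡6 (mod 13); (5|13)=-1, (6|13)=-1; sign (−1)^0·-1^0·-1^1 = -1.
(a,b)_2: α=3, β=-2; u≡5, v≡5 (mod 8); ε(u)ε(v)=0·0, αω(v)=3·1, βω(u)=-2·1; sum ≡ 1  ⇒  -1.
(a,b)_37: α=1, u≡11; β=0, v≡28 (mod 37); (11|37)=+1, (28|37)=+1; sign (−1)^0·+1^0·+1^1 = +1.
(a,b)_43: α=1, u≡12; β=1, v≡37 (mod 43); (12|43)=-1, (37|43)=-1; sign (−1)^1·-1^1·-1^1 = -1.
(a,b)_11: α=-2, u≡3; β=-4, v≡1 (mod 11); (3|11)=+1, (1|11)=+1; sign (−1)^0·+1^-4·+1^-2 = +1.
(a,b)_23: α=1, u≡14; β=1, v≡2 (mod 23); (14|23)=-1, (2|23)=+1; sign (−1)^1·-1^1·+1^1 = +1.
(a,b)_19: α=-2, u≡11; β=2, v≡18 (mod 19); (11|19)=+1, (18|19)=-1; sign (−1)^0·+1^2·-1^-2 = +1.
(a,b)_17: α=-2, u≡1; β=-2, v≡10 (mod 17); (1|17)=+1, (10|17)=-1; sign (−1)^0·+1^-2·-1^-2 = +1.
(a,b)_∞: sgn(-44716646)=−, sgn(-46483)=−, so -1.
(a,b)_7: α=-2, u≡5; β=0, v≡1 (mod 7); (5|7)=-1, (1|7)=+1; sign (−1)^0·-1^0·+1^-2 = +1.
(a,b)_47: α=1, u≡24; β=1, v≡26 (mod 47); (24|47)=+1, (26|47)=-1; sign (−1)^1·+1^1·-1^1 = +1.
(a,b)_3: α=4, u≡1; β=2, v≡2 (mod 3); (1|3)=+1, (2|3)=-1; sign (−1)^0·+1^2·-1^4 = +1.
(-44716646, -46483 / ℚ) ramifies at {2, 13, 43, ∞}: a division algebra.

[2, 13, 43, inf]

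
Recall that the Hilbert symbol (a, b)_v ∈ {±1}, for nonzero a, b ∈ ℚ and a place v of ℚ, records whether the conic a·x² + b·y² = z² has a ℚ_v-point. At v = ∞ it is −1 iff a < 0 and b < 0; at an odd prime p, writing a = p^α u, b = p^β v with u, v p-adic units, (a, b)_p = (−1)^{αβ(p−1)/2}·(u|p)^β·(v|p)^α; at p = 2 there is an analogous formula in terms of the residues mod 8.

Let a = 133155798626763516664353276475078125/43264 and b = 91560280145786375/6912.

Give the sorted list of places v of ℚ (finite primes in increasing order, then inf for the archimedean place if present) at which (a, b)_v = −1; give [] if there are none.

[5, 29, 41, 53]

Mod squares: a ≡ 838245, b ≡ 369502485. Check v ∈ {∞, 2, 3, 5, 7, 11, 13, 19, 29, 31, 41, 47, 53}.
v=31: a=31^2·(≡10), b=31^1·(≡8) mod 31; (10|31)=+1, (8|31)=+1; (−1)^{2·1·15}·(+1)^1·(+1)^2 = +1.
v=∞: 838245 > 0 and 369502485 > 0  ⇒  (a,b)_∞ = +1.
v=2: v_2(a)=-8, v_2(b)=-8; units ≡ 5, 5 (mod 8); ε·ε+αω+βω = 0·0+-8·1+-8·1 ≡ 0  ⇒  (a,b)_2 = +1.
v=5: a=5^7·(≡4), b=5^3·(≡3) mod 5; (4|5)=+1, (3|5)=-1; (−1)^{7·3·2}·(+1)^3·(-1)^7 = -1.
v=19: a=19^0·(≡10), b=19^2·(≡11) mod 19; (10|19)=-1, (11|19)=+1; (−1)^{0·2·9}·(-1)^2·(+1)^0 = +1.
v=41: a=41^5·(≡11), b=41^2·(≡3) mod 41; (11|41)=-1, (3|41)=-1; (−1)^{5·2·20}·(-1)^2·(-1)^5 = -1.
v=29: a=29^3·(≡21), b=29^1·(≡16) mod 29; (21|29)=-1, (16|29)=+1; (−1)^{3·1·14}·(-1)^1·(+1)^3 = -1.
v=47: a=47^3·(≡39), b=47^1·(≡3) mod 47; (39|47)=-1, (3|47)=+1; (−1)^{3·1·23}·(-1)^1·(+1)^3 = +1.
v=3: a=3^1·(≡1), b=3^-3·(≡2) mod 3; (1|3)=+1, (2|3)=-1; (−1)^{1·-3·1}·(+1)^-3·(-1)^1 = +1.
v=53: a=53^2·(≡12), b=53^1·(≡23) mod 53; (12|53)=-1, (23|53)=-1; (−1)^{2·1·26}·(-1)^1·(-1)^2 = -1.
v=13: a=13^-2·(≡5), b=13^0·(≡3) mod 13; (5|13)=-1, (3|13)=+1; (−1)^{-2·0·6}·(-1)^0·(+1)^-2 = +1.
v=7: a=7^2·(≡4), b=7^2·(≡2) mod 7; (4|7)=+1, (2|7)=+1; (−1)^{2·2·3}·(+1)^2·(+1)^2 = +1.
v=11: a=11^4·(≡5), b=11^1·(≡8) mod 11; (5|11)=+1, (8|11)=-1; (−1)^{4·1·5}·(+1)^1·(-1)^4 = +1.
|Ram(838245, 369502485)| = 4, even; anisotropic at {5, 29, 41, 53}.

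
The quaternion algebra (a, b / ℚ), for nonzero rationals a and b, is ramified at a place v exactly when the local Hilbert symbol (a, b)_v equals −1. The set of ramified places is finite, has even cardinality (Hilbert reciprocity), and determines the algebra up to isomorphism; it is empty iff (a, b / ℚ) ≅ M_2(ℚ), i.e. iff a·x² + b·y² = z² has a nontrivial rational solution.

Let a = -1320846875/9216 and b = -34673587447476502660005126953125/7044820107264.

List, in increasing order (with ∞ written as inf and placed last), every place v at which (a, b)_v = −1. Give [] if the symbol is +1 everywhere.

[17, inf]

(a, b) ≡ (-3995, -25789) mod (ℚ^×)²; places V = {2, 3, 5, 11, 13, 17, 19, 23, 37, 41, 47, ∞}.
(a,b)_37: α=0, u≡10; β=1, v≡14 (mod 37); (10|37)=+1, (14|37)=-1; sign (−1)^0·+1^1·-1^0 = +1.
(a,b)_19: α=0, u≡8; β=2, v≡18 (mod 19); (8|19)=-1, (18|19)=-1; sign (−1)^0·-1^2·-1^0 = +1.
(a,b)_∞: sgn(-3995)=−, sgn(-25789)=−, so -1.
(a,b)_47: α=1, u≡2; β=4, v≡4 (mod 47); (2|47)=+1, (4|47)=+1; sign (−1)^0·+1^4·+1^1 = +1.
(a,b)_2: α=-10, β=-30; u≡5, v≡3 (mod 8); ε(u)ε(v)=0·1, αω(v)=-10·1, βω(u)=-30·1; sum ≡ 0  ⇒  +1.
(a,b)_11: α=0, u≡9; β=2, v≡2 (mod 11); (9|11)=+1, (2|11)=-1; sign (−1)^0·+1^2·-1^0 = +1.
(a,b)_3: α=-2, u≡1; β=-8, v≡2 (mod 3); (1|3)=+1, (2|3)=-1; sign (−1)^0·+1^-8·-1^-2 = +1.
(a,b)_13: α=0, u≡10; β=2, v≡4 (mod 13); (10|13)=+1, (4|13)=+1; sign (−1)^0·+1^2·+1^0 = +1.
(a,b)_5: α=5, u≡4; β=12, v≡1 (mod 5); (4|5)=+1, (1|5)=+1; sign (−1)^0·+1^12·+1^5 = +1.
(a,b)_17: α=1, u≡5; β=3, v≡13 (mod 17); (5|17)=-1, (13|17)=+1; sign (−1)^0·-1^3·+1^1 = -1.
(a,b)_41: α=0, u≡2; β=1, v≡15 (mod 41); (2|41)=+1, (15|41)=-1; sign (−1)^0·+1^1·-1^0 = +1.
(a,b)_23: α=2, u≡19; β=2, v≡11 (mod 23); (19|23)=-1, (11|23)=-1; sign (−1)^0·-1^2·-1^2 = +1.
|Ram(-3995, -25789)| = 2, even; anisotropic at {17, ∞}.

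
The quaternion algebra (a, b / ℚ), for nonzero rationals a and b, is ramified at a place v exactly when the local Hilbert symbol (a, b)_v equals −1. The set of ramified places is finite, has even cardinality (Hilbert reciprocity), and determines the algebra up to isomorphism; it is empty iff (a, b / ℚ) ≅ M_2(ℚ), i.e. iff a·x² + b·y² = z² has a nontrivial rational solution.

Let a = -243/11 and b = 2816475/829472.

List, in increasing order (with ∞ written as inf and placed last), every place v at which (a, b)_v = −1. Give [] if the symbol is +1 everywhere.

[2, 3]

Mod squares: a ≡ -33, b ≡ 102. Check v ∈ {∞, 2, 3, 5, 7, 11, 17, 23, 47}.
v=11: a=11^-1·(≡10), b=11^0·(≡4) mod 11; (10|11)=-1, (4|11)=+1; (−1)^{-1·0·5}·(-1)^0·(+1)^-1 = +1.
v=5: a=5^0·(≡2), b=5^2·(≡2) mod 5; (2|5)=-1, (2|5)=-1; (−1)^{0·2·2}·(-1)^2·(-1)^0 = +1.
v=7: a=7^0·(≡4), b=7^-2·(≡2) mod 7; (4|7)=+1, (2|7)=+1; (−1)^{0·-2·3}·(+1)^-2·(+1)^0 = +1.
v=17: a=17^0·(≡15), b=17^1·(≡14) mod 17; (15|17)=+1, (14|17)=-1; (−1)^{0·1·8}·(+1)^1·(-1)^0 = +1.
v=47: a=47^0·(≡42), b=47^2·(≡18) mod 47; (42|47)=+1, (18|47)=+1; (−1)^{0·2·23}·(+1)^2·(+1)^0 = +1.
v=23: a=23^0·(≡3), b=23^-2·(≡14) mod 23; (3|23)=+1, (14|23)=-1; (−1)^{0·-2·11}·(+1)^-2·(-1)^0 = +1.
v=∞: -33 < 0 and 102 > 0  ⇒  (a,b)_∞ = +1.
v=2: v_2(a)=0, v_2(b)=-5; units ≡ 7, 3 (mod 8); ε·ε+αω+βω = 1·1+0·1+-5·0 ≡ 1  ⇒  (a,b)_2 = -1.
v=3: a=3^5·(≡1), b=3^1·(≡1) mod 3; (1|3)=+1, (1|3)=+1; (−1)^{5·1·1}·(+1)^1·(+1)^5 = -1.
|Ram(-33, 102)| = 2, even; anisotropic at {2, 3}.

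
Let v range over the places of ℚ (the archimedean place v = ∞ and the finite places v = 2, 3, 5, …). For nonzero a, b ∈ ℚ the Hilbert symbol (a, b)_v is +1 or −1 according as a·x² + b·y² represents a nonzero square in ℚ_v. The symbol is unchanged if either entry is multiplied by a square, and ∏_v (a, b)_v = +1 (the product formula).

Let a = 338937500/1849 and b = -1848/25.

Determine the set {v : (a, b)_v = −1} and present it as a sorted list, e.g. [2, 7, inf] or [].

[3, 7, 17, 29]

(a, b) ≡ (5423, -462) mod (ℚ^×)²; places V = {2, 3, 5, 7, 11, 17, 29, 43, ∞}.
(a,b)_5: α=6, u≡3; β=-2, v≡2 (mod 5); (3|5)=-1, (2|5)=-1; sign (−1)^0·-1^-2·-1^6 = +1.
(a,b)_2: α=2, β=3; u≡7, v≡1 (mod 8); ε(u)ε(v)=1·0, αω(v)=2·0, βω(u)=3·0; sum ≡ 0  ⇒  +1.
(a,b)_3: α=0, u≡2; β=1, v≡2 (mod 3); (2|3)=-1, (2|3)=-1; sign (−1)^0·-1^1·-1^0 = -1.
(a,b)_17: α=1, u≡8; β=0, v≡7 (mod 17); (8|17)=+1, (7|17)=-1; sign (−1)^0·+1^0·-1^1 = -1.
(a,b)_11: α=1, u≡4; β=1, v≡10 (mod 11); (4|11)=+1, (10|11)=-1; sign (−1)^1·+1^1·-1^1 = +1.
(a,b)_43: α=-2, u≡19; β=0, v≡31 (mod 43); (19|43)=-1, (31|43)=+1; sign (−1)^0·-1^0·+1^-2 = +1.
(a,b)_7: α=0, u≡6; β=1, v≡4 (mod 7); (6|7)=-1, (4|7)=+1; sign (−1)^0·-1^1·+1^0 = -1.
(a,b)_29: α=1, u≡28; β=0, v≡27 (mod 29); (28|29)=+1, (27|29)=-1; sign (−1)^0·+1^0·-1^1 = -1.
(a,b)_∞: sgn(5423)=+, sgn(-462)=−, so +1.
(5423, -462 / ℚ) ramifies at {3, 7, 17, 29}: a division algebra.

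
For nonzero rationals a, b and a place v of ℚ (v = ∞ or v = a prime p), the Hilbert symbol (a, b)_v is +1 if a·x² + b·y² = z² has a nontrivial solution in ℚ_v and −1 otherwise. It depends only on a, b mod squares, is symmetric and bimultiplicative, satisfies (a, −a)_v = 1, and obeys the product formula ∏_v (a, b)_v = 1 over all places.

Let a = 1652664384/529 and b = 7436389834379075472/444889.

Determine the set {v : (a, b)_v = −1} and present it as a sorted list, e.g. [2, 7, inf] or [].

(a, b) ≡ (318801, 697) mod (ℚ^×)²; places V = {2, 3, 7, 17, 19, 23, 29, 41, 47, ∞}.
(a,b)_29: α=0, u≡25; β=-2, v≡24 (mod 29); (25|29)=+1, (24|29)=+1; sign (−1)^0·+1^-2·+1^0 = +1.
(a,b)_3: α=5, u≡1; β=10, v≡1 (mod 3); (1|3)=+1, (1|3)=+1; sign (−1)^0·+1^10·+1^5 = +1.
(a,b)_19: α=1, u≡2; β=2, v≡13 (mod 19); (2|19)=-1, (13|19)=-1; sign (−1)^0·-1^2·-1^1 = -1.
(a,b)_23: α=-2, u≡5; β=-2, v≡21 (mod 23); (5|23)=-1, (21|23)=-1; sign (−1)^0·-1^-2·-1^-2 = +1.
(a,b)_∞: sgn(318801)=+, sgn(697)=+, so +1.
(a,b)_2: α=6, β=4; u≡1, v≡1 (mod 8); ε(u)ε(v)=0·0, αω(v)=6·0, βω(u)=4·0; sum ≡ 0  ⇒  +1.
(a,b)_47: α=1, u≡41; β=2, v≡45 (mod 47); (41|47)=-1, (45|47)=-1; sign (−1)^0·-1^2·-1^1 = -1.
(a,b)_41: α=0, u≡6; β=1, v≡27 (mod 41); (6|41)=-1, (27|41)=-1; sign (−1)^0·-1^1·-1^0 = -1.
(a,b)_17: α=1, u≡16; β=3, v≡6 (mod 17); (16|17)=+1, (6|17)=-1; sign (−1)^0·+1^3·-1^1 = -1.
(a,b)_7: α=1, u≡1; β=2, v≡4 (mod 7); (1|7)=+1, (4|7)=+1; sign (−1)^0·+1^2·+1^1 = +1.
|Ram(318801, 697)| = 4, even; anisotropic at {17, 19, 41, 47}.

[17, 19, 41, 47]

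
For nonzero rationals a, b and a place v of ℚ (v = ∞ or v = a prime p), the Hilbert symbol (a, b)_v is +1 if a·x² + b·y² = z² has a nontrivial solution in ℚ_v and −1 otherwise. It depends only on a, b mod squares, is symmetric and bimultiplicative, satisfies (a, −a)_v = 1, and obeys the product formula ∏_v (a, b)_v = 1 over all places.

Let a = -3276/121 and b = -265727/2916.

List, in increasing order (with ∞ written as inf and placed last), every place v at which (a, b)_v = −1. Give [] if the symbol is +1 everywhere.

(a, b) ≡ (-91, -5423) mod (ℚ^×)²; places V = {2, 3, 7, 11, 13, 17, 29, ∞}.
(a,b)_13: α=1, u≡2; β=0, v≡8 (mod 13); (2|13)=-1, (8|13)=-1; sign (−1)^0·-1^0·-1^1 = -1.
(a,b)_7: α=1, u≡4; β=2, v≡4 (mod 7); (4|7)=+1, (4|7)=+1; sign (−1)^0·+1^2·+1^1 = +1.
(a,b)_∞: sgn(-91)=−, sgn(-5423)=−, so -1.
(a,b)_29: α=0, u≡6; β=1, v≡20 (mod 29); (6|29)=+1, (20|29)=+1; sign (−1)^0·+1^1·+1^0 = +1.
(a,b)_11: α=-2, u≡2; β=1, v≡10 (mod 11); (2|11)=-1, (10|11)=-1; sign (−1)^0·-1^1·-1^-2 = -1.
(a,b)_2: α=2, β=-2; u≡5, v≡1 (mod 8); ε(u)ε(v)=0·0, αω(v)=2·0, βω(u)=-2·1; sum ≡ 0  ⇒  +1.
(a,b)_17: α=0, u≡11; β=1, v≡1 (mod 17); (11|17)=-1, (1|17)=+1; sign (−1)^0·-1^1·+1^0 = -1.
(a,b)_3: α=2, u≡2; β=-6, v≡1 (mod 3); (2|3)=-1, (1|3)=+1; sign (−1)^0·-1^-6·+1^2 = +1.
Ram(-91, -5423) = {11, 13, 17, ∞}; no ℚ_11-point on the conic.

[11, 13, 17, inf]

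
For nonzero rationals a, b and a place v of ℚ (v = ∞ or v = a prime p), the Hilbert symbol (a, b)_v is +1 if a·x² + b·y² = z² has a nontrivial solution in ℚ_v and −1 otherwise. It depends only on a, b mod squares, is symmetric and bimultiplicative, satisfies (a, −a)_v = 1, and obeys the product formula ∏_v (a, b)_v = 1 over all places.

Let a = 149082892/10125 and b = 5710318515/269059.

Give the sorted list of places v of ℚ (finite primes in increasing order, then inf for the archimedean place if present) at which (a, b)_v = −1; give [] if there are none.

[29, 43]

Mod squares: a ≡ 215, b ≡ 118465. Check v ∈ {∞, 2, 3, 5, 7, 11, 17, 19, 29, 43}.
v=19: a=19^2·(≡6), b=19^-1·(≡15) mod 19; (6|19)=+1, (15|19)=-1; (−1)^{2·-1·9}·(+1)^-1·(-1)^2 = +1.
v=43: a=43^1·(≡2), b=43^1·(≡27) mod 43; (2|43)=-1, (27|43)=-1; (−1)^{1·1·21}·(-1)^1·(-1)^1 = -1.
v=3: a=3^-4·(≡2), b=3^2·(≡1) mod 3; (2|3)=-1, (1|3)=+1; (−1)^{-4·2·1}·(-1)^2·(+1)^-4 = +1.
v=29: a=29^0·(≡10), b=29^3·(≡23) mod 29; (10|29)=-1, (23|29)=+1; (−1)^{0·3·14}·(-1)^3·(+1)^0 = -1.
v=5: a=5^-3·(≡2), b=5^1·(≡2) mod 5; (2|5)=-1, (2|5)=-1; (−1)^{-3·1·2}·(-1)^1·(-1)^-3 = +1.
v=11: a=11^0·(≡7), b=11^2·(≡2) mod 11; (7|11)=-1, (2|11)=-1; (−1)^{0·2·5}·(-1)^2·(-1)^0 = +1.
v=17: a=17^0·(≡10), b=17^-2·(≡8) mod 17; (10|17)=-1, (8|17)=+1; (−1)^{0·-2·8}·(-1)^-2·(+1)^0 = +1.
v=2: v_2(a)=2, v_2(b)=0; units ≡ 7, 1 (mod 8); ε·ε+αω+βω = 1·0+2·0+0·0 ≡ 0  ⇒  (a,b)_2 = +1.
v=∞: 215 > 0 and 118465 > 0  ⇒  (a,b)_∞ = +1.
v=7: a=7^4·(≡3), b=7^-2·(≡2) mod 7; (3|7)=-1, (2|7)=+1; (−1)^{4·-2·3}·(-1)^-2·(+1)^4 = +1.
Ram(215, 118465) = {29, 43}; no ℚ_29-point on the conic.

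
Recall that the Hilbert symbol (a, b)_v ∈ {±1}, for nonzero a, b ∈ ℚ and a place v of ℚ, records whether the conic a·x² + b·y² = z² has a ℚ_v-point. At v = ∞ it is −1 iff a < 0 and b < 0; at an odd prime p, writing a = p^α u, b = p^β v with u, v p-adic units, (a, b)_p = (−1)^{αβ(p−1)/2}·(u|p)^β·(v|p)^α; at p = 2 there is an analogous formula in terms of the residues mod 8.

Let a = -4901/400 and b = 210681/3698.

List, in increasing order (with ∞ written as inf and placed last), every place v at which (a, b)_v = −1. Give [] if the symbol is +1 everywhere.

(a, b) ≡ (-29, 2) mod (ℚ^×)²; places V = {2, 3, 5, 13, 17, 29, 43, ∞}.
(a,b)_5: α=-2, u≡4; β=0, v≡2 (mod 5); (4|5)=+1, (2|5)=-1; sign (−1)^0·+1^0·-1^-2 = +1.
(a,b)_2: α=-4, β=-1; u≡3, v≡1 (mod 8); ε(u)ε(v)=1·0, αω(v)=-4·0, βω(u)=-1·1; sum ≡ 1  ⇒  -1.
(a,b)_43: α=0, u≡10; β=-2, v≡12 (mod 43); (10|43)=+1, (12|43)=-1; sign (−1)^0·+1^-2·-1^0 = +1.
(a,b)_3: α=0, u≡1; β=6, v≡2 (mod 3); (1|3)=+1, (2|3)=-1; sign (−1)^0·+1^6·-1^0 = +1.
(a,b)_17: α=0, u≡7; β=2, v≡13 (mod 17); (7|17)=-1, (13|17)=+1; sign (−1)^0·-1^2·+1^0 = +1.
(a,b)_13: α=2, u≡1; β=0, v≡7 (mod 13); (1|13)=+1, (7|13)=-1; sign (−1)^0·+1^0·-1^2 = +1.
(a,b)_29: α=1, u≡4; β=0, v≡21 (mod 29); (4|29)=+1, (21|29)=-1; sign (−1)^0·+1^0·-1^1 = -1.
(a,b)_∞: sgn(-29)=−, sgn(2)=+, so +1.
|Ram(-29, 2)| = 2, even; anisotropic at {2, 29}.

[2, 29]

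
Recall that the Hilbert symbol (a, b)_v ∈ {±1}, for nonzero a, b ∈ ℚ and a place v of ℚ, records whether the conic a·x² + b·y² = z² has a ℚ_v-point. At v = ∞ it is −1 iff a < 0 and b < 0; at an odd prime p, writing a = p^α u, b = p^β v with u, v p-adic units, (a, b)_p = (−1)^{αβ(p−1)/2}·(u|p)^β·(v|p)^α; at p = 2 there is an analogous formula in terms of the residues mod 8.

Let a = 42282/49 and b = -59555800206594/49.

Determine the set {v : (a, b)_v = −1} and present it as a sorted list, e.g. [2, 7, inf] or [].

(a, b) ≡ (58, -1426) mod (ℚ^×)²; places V = {2, 3, 7, 23, 29, 31, ∞}.
(a,b)_31: α=0, u≡24; β=1, v≡18 (mod 31); (24|31)=-1, (18|31)=+1; sign (−1)^0·-1^1·+1^0 = -1.
(a,b)_29: α=1, u≡12; β=4, v≡6 (mod 29); (12|29)=-1, (6|29)=+1; sign (−1)^0·-1^4·+1^1 = +1.
(a,b)_3: α=6, u≡1; β=10, v≡2 (mod 3); (1|3)=+1, (2|3)=-1; sign (−1)^0·+1^10·-1^6 = +1.
(a,b)_∞: sgn(58)=+, sgn(-1426)=−, so +1.
(a,b)_2: α=1, β=1; u≡5, v≡7 (mod 8); ε(u)ε(v)=0·1, αω(v)=1·0, βω(u)=1·1; sum ≡ 1  ⇒  -1.
(a,b)_23: α=0, u≡18; β=1, v≡19 (mod 23); (18|23)=+1, (19|23)=-1; sign (−1)^0·+1^1·-1^0 = +1.
(a,b)_7: α=-2, u≡2; β=-2, v≡1 (mod 7); (2|7)=+1, (1|7)=+1; sign (−1)^0·+1^-2·+1^-2 = +1.
Ram(58, -1426) = {2, 31}; no ℚ_2-point on the conic.

[2, 31]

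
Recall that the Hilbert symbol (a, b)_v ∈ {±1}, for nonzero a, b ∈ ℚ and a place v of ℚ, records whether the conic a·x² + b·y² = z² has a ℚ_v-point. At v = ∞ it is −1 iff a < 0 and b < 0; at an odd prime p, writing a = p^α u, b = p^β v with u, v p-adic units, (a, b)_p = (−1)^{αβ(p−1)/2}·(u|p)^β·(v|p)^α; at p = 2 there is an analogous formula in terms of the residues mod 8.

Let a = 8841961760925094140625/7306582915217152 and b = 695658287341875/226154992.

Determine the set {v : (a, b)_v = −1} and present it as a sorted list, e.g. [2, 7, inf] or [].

[11, 23]

(a, b) ≡ (23023, 69069) mod (ℚ^×)²; places V = {2, 3, 5, 7, 11, 13, 19, 23, 29, 43, ∞}.
(a,b)_43: α=2, u≡8; β=2, v≡1 (mod 43); (8|43)=-1, (1|43)=+1; sign (−1)^0·-1^2·+1^2 = +1.
(a,b)_13: α=5, u≡4; β=3, v≡3 (mod 13); (4|13)=+1, (3|13)=+1; sign (−1)^0·+1^3·+1^5 = +1.
(a,b)_23: α=1, u≡16; β=1, v≡3 (mod 23); (16|23)=+1, (3|23)=+1; sign (−1)^1·+1^1·+1^1 = -1.
(a,b)_11: α=1, u≡1; β=1, v≡1 (mod 11); (1|11)=+1, (1|11)=+1; sign (−1)^1·+1^1·+1^1 = -1.
(a,b)_3: α=0, u≡1; β=1, v≡1 (mod 3); (1|3)=+1, (1|3)=+1; sign (−1)^0·+1^1·+1^0 = +1.
(a,b)_29: α=-4, u≡3; β=-2, v≡16 (mod 29); (3|29)=-1, (16|29)=+1; sign (−1)^0·-1^-2·+1^-4 = +1.
(a,b)_19: α=4, u≡12; β=2, v≡5 (mod 19); (12|19)=-1, (5|19)=+1; sign (−1)^0·-1^2·+1^4 = +1.
(a,b)_2: α=-8, β=-4; u≡7, v≡5 (mod 8); ε(u)ε(v)=1·0, αω(v)=-8·1, βω(u)=-4·0; sum ≡ 0  ⇒  +1.
(a,b)_7: α=-9, u≡5; β=-5, v≡2 (mod 7); (5|7)=-1, (2|7)=+1; sign (−1)^1·-1^-5·+1^-9 = +1.
(a,b)_∞: sgn(23023)=+, sgn(69069)=+, so +1.
(a,b)_5: α=8, u≡3; β=4, v≡1 (mod 5); (3|5)=-1, (1|5)=+1; sign (−1)^0·-1^4·+1^8 = +1.
|Ram(23023, 69069)| = 2, even; anisotropic at {11, 23}.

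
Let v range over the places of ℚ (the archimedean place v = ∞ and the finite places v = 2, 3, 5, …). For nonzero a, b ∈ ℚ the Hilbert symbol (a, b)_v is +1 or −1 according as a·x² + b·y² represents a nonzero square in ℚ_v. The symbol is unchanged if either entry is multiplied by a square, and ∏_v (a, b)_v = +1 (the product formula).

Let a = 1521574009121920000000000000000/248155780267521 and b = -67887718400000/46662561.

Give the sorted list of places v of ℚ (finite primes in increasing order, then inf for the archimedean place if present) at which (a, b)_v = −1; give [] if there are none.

[5, 31]

(a, b) ≡ (37, -5735) mod (ℚ^×)²; places V = {2, 3, 5, 7, 11, 13, 17, 23, 31, 37, ∞}.
(a,b)_13: α=2, u≡5; β=0, v≡6 (mod 13); (5|13)=-1, (6|13)=-1; sign (−1)^0·-1^0·-1^2 = +1.
(a,b)_37: α=3, u≡10; β=1, v≡28 (mod 37); (10|37)=+1, (28|37)=+1; sign (−1)^0·+1^1·+1^3 = +1.
(a,b)_3: α=-16, u≡1; β=-6, v≡1 (mod 3); (1|3)=+1, (1|3)=+1; sign (−1)^0·+1^-6·+1^-16 = +1.
(a,b)_31: α=2, u≡21; β=1, v≡8 (mod 31); (21|31)=-1, (8|31)=+1; sign (−1)^0·-1^1·+1^2 = -1.
(a,b)_23: α=0, u≡22; β=-2, v≡7 (mod 23); (22|23)=-1, (7|23)=-1; sign (−1)^0·-1^-2·-1^0 = +1.
(a,b)_7: α=-8, u≡4; β=0, v≡5 (mod 7); (4|7)=+1, (5|7)=-1; sign (−1)^0·+1^0·-1^-8 = +1.
(a,b)_2: α=22, β=16; u≡5, v≡1 (mod 8); ε(u)ε(v)=0·0, αω(v)=22·0, βω(u)=16·1; sum ≡ 0  ⇒  +1.
(a,b)_5: α=16, u≡2; β=5, v≡2 (mod 5); (2|5)=-1, (2|5)=-1; sign (−1)^0·-1^5·-1^16 = -1.
(a,b)_17: α=2, u≡14; β=2, v≡14 (mod 17); (14|17)=-1, (14|17)=-1; sign (−1)^0·-1^2·-1^2 = +1.
(a,b)_∞: sgn(37)=+, sgn(-5735)=−, so +1.
(a,b)_11: α=0, u≡1; β=-2, v≡6 (mod 11); (1|11)=+1, (6|11)=-1; sign (−1)^0·+1^-2·-1^0 = +1.
Ram(37, -5735) = {5, 31}; no ℚ_5-point on the conic.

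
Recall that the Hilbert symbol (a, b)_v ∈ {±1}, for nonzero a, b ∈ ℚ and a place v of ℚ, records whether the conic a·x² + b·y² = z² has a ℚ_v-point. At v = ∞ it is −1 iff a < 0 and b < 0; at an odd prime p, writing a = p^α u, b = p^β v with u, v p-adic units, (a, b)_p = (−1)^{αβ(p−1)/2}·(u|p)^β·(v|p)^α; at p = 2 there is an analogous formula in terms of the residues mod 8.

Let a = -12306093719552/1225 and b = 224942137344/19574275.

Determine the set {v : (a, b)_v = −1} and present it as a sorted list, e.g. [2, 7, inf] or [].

[2, 19]

Mod squares: a ≡ -17, b ≡ 44574. Check v ∈ {∞, 2, 3, 5, 7, 17, 19, 23, 29}.
v=5: a=5^-2·(≡2), b=5^-2·(≡4) mod 5; (2|5)=-1, (4|5)=+1; (−1)^{-2·-2·2}·(-1)^-2·(+1)^-2 = +1.
v=23: a=23^2·(≡18), b=23^1·(≡13) mod 23; (18|23)=+1, (13|23)=+1; (−1)^{2·1·11}·(+1)^1·(+1)^2 = +1.
v=29: a=29^0·(≡17), b=29^-2·(≡25) mod 29; (17|29)=-1, (25|29)=+1; (−1)^{0·-2·14}·(-1)^-2·(+1)^0 = +1.
v=17: a=17^5·(≡8), b=17^3·(≡9) mod 17; (8|17)=+1, (9|17)=+1; (−1)^{5·3·8}·(+1)^3·(+1)^5 = +1.
v=2: v_2(a)=14, v_2(b)=13; units ≡ 7, 7 (mod 8); ε·ε+αω+βω = 1·1+14·0+13·0 ≡ 1  ⇒  (a,b)_2 = -1.
v=∞: -17 < 0 and 44574 > 0  ⇒  (a,b)_∞ = +1.
v=3: a=3^0·(≡1), b=3^5·(≡2) mod 3; (1|3)=+1, (2|3)=-1; (−1)^{0·5·1}·(+1)^5·(-1)^0 = +1.
v=7: a=7^-2·(≡1), b=7^-2·(≡6) mod 7; (1|7)=+1, (6|7)=-1; (−1)^{-2·-2·3}·(+1)^-2·(-1)^-2 = +1.
v=19: a=19^0·(≡12), b=19^-1·(≡6) mod 19; (12|19)=-1, (6|19)=+1; (−1)^{0·-1·9}·(-1)^-1·(+1)^0 = -1.
Ram(-17, 44574) = {2, 19}; no ℚ_2-point on the conic.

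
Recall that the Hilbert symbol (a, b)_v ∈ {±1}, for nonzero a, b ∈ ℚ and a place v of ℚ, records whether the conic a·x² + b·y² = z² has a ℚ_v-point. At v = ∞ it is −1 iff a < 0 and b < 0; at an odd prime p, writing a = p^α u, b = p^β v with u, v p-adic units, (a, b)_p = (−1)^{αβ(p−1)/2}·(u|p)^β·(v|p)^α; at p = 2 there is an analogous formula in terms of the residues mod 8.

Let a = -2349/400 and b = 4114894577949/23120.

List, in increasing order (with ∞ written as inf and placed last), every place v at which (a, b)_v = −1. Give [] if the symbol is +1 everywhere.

Mod squares: a ≡ -29, b ≡ 414305. Check v ∈ {∞, 2, 3, 5, 17, 29, 41, 43, 47}.
v=2: v_2(a)=-4, v_2(b)=-4; units ≡ 3, 1 (mod 8); ε·ε+αω+βω = 1·0+-4·0+-4·1 ≡ 0  ⇒  (a,b)_2 = +1.
v=3: a=3^4·(≡1), b=3^10·(≡2) mod 3; (1|3)=+1, (2|3)=-1; (−1)^{4·10·1}·(+1)^10·(-1)^4 = +1.
v=43: a=43^0·(≡31), b=43^1·(≡2) mod 43; (31|43)=+1, (2|43)=-1; (−1)^{0·1·21}·(+1)^1·(-1)^0 = +1.
v=47: a=47^0·(≡2), b=47^1·(≡40) mod 47; (2|47)=+1, (40|47)=-1; (−1)^{0·1·23}·(+1)^1·(-1)^0 = +1.
v=5: a=5^-2·(≡1), b=5^-1·(≡1) mod 5; (1|5)=+1, (1|5)=+1; (−1)^{-2·-1·2}·(+1)^-1·(+1)^-2 = +1.
v=∞: -29 < 0 and 414305 > 0  ⇒  (a,b)_∞ = +1.
v=17: a=17^0·(≡11), b=17^-2·(≡16) mod 17; (11|17)=-1, (16|17)=+1; (−1)^{0·-2·8}·(-1)^-2·(+1)^0 = +1.
v=29: a=29^1·(≡28), b=29^2·(≡14) mod 29; (28|29)=+1, (14|29)=-1; (−1)^{1·2·14}·(+1)^2·(-1)^1 = -1.
v=41: a=41^0·(≡34), b=41^1·(≡7) mod 41; (34|41)=-1, (7|41)=-1; (−1)^{0·1·20}·(-1)^1·(-1)^0 = -1.
|Ram(-29, 414305)| = 2, even; anisotropic at {29, 41}.

[29, 41]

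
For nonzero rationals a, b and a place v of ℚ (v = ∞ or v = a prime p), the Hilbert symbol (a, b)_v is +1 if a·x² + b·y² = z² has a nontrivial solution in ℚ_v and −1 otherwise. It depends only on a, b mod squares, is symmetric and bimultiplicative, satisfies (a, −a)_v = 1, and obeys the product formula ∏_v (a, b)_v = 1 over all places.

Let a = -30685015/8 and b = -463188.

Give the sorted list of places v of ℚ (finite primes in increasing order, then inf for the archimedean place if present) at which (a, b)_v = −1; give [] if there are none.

Mod squares: a ≡ -17630, b ≡ -957. Check v ∈ {∞, 2, 3, 5, 11, 29, 41, 43, 59}.
v=∞: -17630 < 0 and -957 < 0  ⇒  (a,b)_∞ = -1.
v=11: a=11^0·(≡3), b=11^3·(≡4) mod 11; (3|11)=+1, (4|11)=+1; (−1)^{0·3·5}·(+1)^3·(+1)^0 = +1.
v=43: a=43^1·(≡19), b=43^0·(≡8) mod 43; (19|43)=-1, (8|43)=-1; (−1)^{1·0·21}·(-1)^0·(-1)^1 = -1.
v=59: a=59^2·(≡56), b=59^0·(≡21) mod 59; (56|59)=-1, (21|59)=+1; (−1)^{2·0·29}·(-1)^0·(+1)^2 = +1.
v=5: a=5^1·(≡4), b=5^0·(≡2) mod 5; (4|5)=+1, (2|5)=-1; (−1)^{1·0·2}·(+1)^0·(-1)^1 = -1.
v=41: a=41^1·(≡5), b=41^0·(≡30) mod 41; (5|41)=+1, (30|41)=-1; (−1)^{1·0·20}·(+1)^0·(-1)^1 = -1.
v=2: v_2(a)=-3, v_2(b)=2; units ≡ 1, 3 (mod 8); ε·ε+αω+βω = 0·1+-3·1+2·0 ≡ 1  ⇒  (a,b)_2 = -1.
v=29: a=29^0·(≡11), b=29^1·(≡7) mod 29; (11|29)=-1, (7|29)=+1; (−1)^{0·1·14}·(-1)^1·(+1)^0 = -1.
v=3: a=3^0·(≡1), b=3^1·(≡2) mod 3; (1|3)=+1, (2|3)=-1; (−1)^{0·1·1}·(+1)^1·(-1)^0 = +1.
|Ram(-17630, -957)| = 6, even; anisotropic at {2, 5, 29, 41, 43, ∞}.

[2, 5, 29, 41, 43, inf]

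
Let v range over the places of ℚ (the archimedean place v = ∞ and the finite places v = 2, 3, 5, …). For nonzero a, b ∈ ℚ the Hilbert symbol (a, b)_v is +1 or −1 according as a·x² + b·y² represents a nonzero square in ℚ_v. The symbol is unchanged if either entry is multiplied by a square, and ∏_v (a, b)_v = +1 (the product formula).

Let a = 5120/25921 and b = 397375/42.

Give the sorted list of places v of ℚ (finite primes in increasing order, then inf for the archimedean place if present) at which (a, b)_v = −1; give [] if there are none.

Mod squares: a ≡ 5, b ≡ 2310. Check v ∈ {∞, 2, 3, 5, 7, 11, 17, 23}.
v=7: a=7^-2·(≡6), b=7^-1·(≡1) mod 7; (6|7)=-1, (1|7)=+1; (−1)^{-2·-1·3}·(-1)^-1·(+1)^-2 = -1.
v=2: v_2(a)=10, v_2(b)=-1; units ≡ 5, 3 (mod 8); ε·ε+αω+βω = 0·1+10·1+-1·1 ≡ 1  ⇒  (a,b)_2 = -1.
v=5: a=5^1·(≡4), b=5^3·(≡2) mod 5; (4|5)=+1, (2|5)=-1; (−1)^{1·3·2}·(+1)^3·(-1)^1 = -1.
v=3: a=3^0·(≡2), b=3^-1·(≡2) mod 3; (2|3)=-1, (2|3)=-1; (−1)^{0·-1·1}·(-1)^-1·(-1)^0 = -1.
v=∞: 5 > 0 and 2310 > 0  ⇒  (a,b)_∞ = +1.
v=11: a=11^0·(≡1), b=11^1·(≡5) mod 11; (1|11)=+1, (5|11)=+1; (−1)^{0·1·5}·(+1)^1·(+1)^0 = +1.
v=23: a=23^-2·(≡20), b=23^0·(≡22) mod 23; (20|23)=-1, (22|23)=-1; (−1)^{-2·0·11}·(-1)^0·(-1)^-2 = +1.
v=17: a=17^0·(≡12), b=17^2·(≡4) mod 17; (12|17)=-1, (4|17)=+1; (−1)^{0·2·8}·(-1)^2·(+1)^0 = +1.
(5, 2310 / ℚ) ramifies at {2, 3, 5, 7}: a division algebra.

[2, 3, 5, 7]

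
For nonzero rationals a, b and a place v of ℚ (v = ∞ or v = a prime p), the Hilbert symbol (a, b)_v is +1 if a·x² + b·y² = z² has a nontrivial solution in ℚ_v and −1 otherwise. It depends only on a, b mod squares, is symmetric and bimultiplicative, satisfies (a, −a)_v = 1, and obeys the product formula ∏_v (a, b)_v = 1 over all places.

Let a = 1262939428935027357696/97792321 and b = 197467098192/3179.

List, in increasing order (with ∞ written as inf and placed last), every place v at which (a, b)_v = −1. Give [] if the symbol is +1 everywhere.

Mod squares: a ≡ 494, b ≡ 1463. Check v ∈ {∞, 2, 3, 7, 11, 13, 17, 19, 29, 31}.
v=29: a=29^-2·(≡6), b=29^0·(≡4) mod 29; (6|29)=+1, (4|29)=+1; (−1)^{-2·0·14}·(+1)^0·(+1)^-2 = +1.
v=17: a=17^0·(≡4), b=17^-2·(≡16) mod 17; (4|17)=+1, (16|17)=+1; (−1)^{0·-2·8}·(+1)^-2·(+1)^0 = +1.
v=31: a=31^-2·(≡23), b=31^0·(≡6) mod 31; (23|31)=-1, (6|31)=-1; (−1)^{-2·0·15}·(-1)^0·(-1)^-2 = +1.
v=2: v_2(a)=11, v_2(b)=4; units ≡ 7, 7 (mod 8); ε·ε+αω+βω = 1·1+11·0+4·0 ≡ 1  ⇒  (a,b)_2 = -1.
v=3: a=3^4·(≡2), b=3^2·(≡2) mod 3; (2|3)=-1, (2|3)=-1; (−1)^{4·2·1}·(-1)^2·(-1)^4 = +1.
v=11: a=11^-2·(≡8), b=11^-1·(≡4) mod 11; (8|11)=-1, (4|11)=+1; (−1)^{-2·-1·5}·(-1)^-1·(+1)^-2 = -1.
v=∞: 494 > 0 and 1463 > 0  ⇒  (a,b)_∞ = +1.
v=13: a=13^7·(≡10), b=13^4·(≡8) mod 13; (10|13)=+1, (8|13)=-1; (−1)^{7·4·6}·(+1)^4·(-1)^7 = -1.
v=19: a=19^5·(≡16), b=19^3·(≡7) mod 19; (16|19)=+1, (7|19)=+1; (−1)^{5·3·9}·(+1)^3·(+1)^5 = -1.
v=7: a=7^2·(≡2), b=7^1·(≡3) mod 7; (2|7)=+1, (3|7)=-1; (−1)^{2·1·3}·(+1)^1·(-1)^2 = +1.
(494, 1463 / ℚ) ramifies at {2, 11, 13, 19}: a division algebra.

[2, 11, 13, 19]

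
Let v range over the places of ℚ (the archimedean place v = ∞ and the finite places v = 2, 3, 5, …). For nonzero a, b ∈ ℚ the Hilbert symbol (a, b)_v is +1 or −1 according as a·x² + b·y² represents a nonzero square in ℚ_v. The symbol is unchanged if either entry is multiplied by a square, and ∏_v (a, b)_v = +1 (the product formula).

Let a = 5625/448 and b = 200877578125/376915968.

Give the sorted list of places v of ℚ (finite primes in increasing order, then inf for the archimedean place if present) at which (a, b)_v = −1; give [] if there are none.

[5, 41]

(a, b) ≡ (7, 88970) mod (ℚ^×)²; places V = {2, 3, 5, 7, 11, 13, 17, 31, 41, ∞}.
(a,b)_41: α=0, u≡11; β=1, v≡30 (mod 41); (11|41)=-1, (30|41)=-1; sign (−1)^0·-1^1·-1^0 = -1.
(a,b)_7: α=-1, u≡4; β=1, v≡6 (mod 7); (4|7)=+1, (6|7)=-1; sign (−1)^1·+1^1·-1^-1 = +1.
(a,b)_17: α=0, u≡11; β=2, v≡1 (mod 17); (11|17)=-1, (1|17)=+1; sign (−1)^0·-1^2·+1^0 = +1.
(a,b)_3: α=2, u≡1; β=-2, v≡2 (mod 3); (1|3)=+1, (2|3)=-1; sign (−1)^0·+1^-2·-1^2 = +1.
(a,b)_11: α=0, u≡6; β=-2, v≡8 (mod 11); (6|11)=-1, (8|11)=-1; sign (−1)^0·-1^-2·-1^0 = +1.
(a,b)_5: α=4, u≡3; β=7, v≡1 (mod 5); (3|5)=-1, (1|5)=+1; sign (−1)^0·-1^7·+1^4 = -1.
(a,b)_13: α=0, u≡8; β=-2, v≡11 (mod 13); (8|13)=-1, (11|13)=-1; sign (−1)^0·-1^-2·-1^0 = +1.
(a,b)_2: α=-6, β=-11; u≡7, v≡5 (mod 8); ε(u)ε(v)=1·0, αω(v)=-6·1, βω(u)=-11·0; sum ≡ 0  ⇒  +1.
(a,b)_31: α=0, u≡1; β=1, v≡8 (mod 31); (1|31)=+1, (8|31)=+1; sign (−1)^0·+1^1·+1^0 = +1.
(a,b)_∞: sgn(7)=+, sgn(88970)=+, so +1.
|Ram(7, 88970)| = 2, even; anisotropic at {5, 41}.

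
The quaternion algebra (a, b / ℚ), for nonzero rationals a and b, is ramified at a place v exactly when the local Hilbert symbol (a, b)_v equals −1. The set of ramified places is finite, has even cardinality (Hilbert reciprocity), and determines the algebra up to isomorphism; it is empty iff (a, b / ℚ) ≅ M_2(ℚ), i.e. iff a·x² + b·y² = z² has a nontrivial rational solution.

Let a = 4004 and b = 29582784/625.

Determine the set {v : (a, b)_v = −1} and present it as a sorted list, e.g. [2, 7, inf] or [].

[11, 29]

Mod squares: a ≡ 1001, b ≡ 51359. Check v ∈ {∞, 2, 3, 5, 7, 11, 13, 23, 29}.
v=3: a=3^0·(≡2), b=3^2·(≡2) mod 3; (2|3)=-1, (2|3)=-1; (−1)^{0·2·1}·(-1)^2·(-1)^0 = +1.
v=29: a=29^0·(≡2), b=29^1·(≡14) mod 29; (2|29)=-1, (14|29)=-1; (−1)^{0·1·14}·(-1)^1·(-1)^0 = -1.
v=2: v_2(a)=2, v_2(b)=6; units ≡ 1, 7 (mod 8); ε·ε+αω+βω = 0·1+2·0+6·0 ≡ 0  ⇒  (a,b)_2 = +1.
v=23: a=23^0·(≡2), b=23^1·(≡12) mod 23; (2|23)=+1, (12|23)=+1; (−1)^{0·1·11}·(+1)^1·(+1)^0 = +1.
v=13: a=13^1·(≡9), b=13^0·(≡10) mod 13; (9|13)=+1, (10|13)=+1; (−1)^{1·0·6}·(+1)^0·(+1)^1 = +1.
v=∞: 1001 > 0 and 51359 > 0  ⇒  (a,b)_∞ = +1.
v=5: a=5^0·(≡4), b=5^-4·(≡4) mod 5; (4|5)=+1, (4|5)=+1; (−1)^{0·-4·2}·(+1)^-4·(+1)^0 = +1.
v=7: a=7^1·(≡5), b=7^1·(≡1) mod 7; (5|7)=-1, (1|7)=+1; (−1)^{1·1·3}·(-1)^1·(+1)^1 = +1.
v=11: a=11^1·(≡1), b=11^1·(≡1) mod 11; (1|11)=+1, (1|11)=+1; (−1)^{1·1·5}·(+1)^1·(+1)^1 = -1.
Ram(1001, 51359) = {11, 29}; no ℚ_11-point on the conic.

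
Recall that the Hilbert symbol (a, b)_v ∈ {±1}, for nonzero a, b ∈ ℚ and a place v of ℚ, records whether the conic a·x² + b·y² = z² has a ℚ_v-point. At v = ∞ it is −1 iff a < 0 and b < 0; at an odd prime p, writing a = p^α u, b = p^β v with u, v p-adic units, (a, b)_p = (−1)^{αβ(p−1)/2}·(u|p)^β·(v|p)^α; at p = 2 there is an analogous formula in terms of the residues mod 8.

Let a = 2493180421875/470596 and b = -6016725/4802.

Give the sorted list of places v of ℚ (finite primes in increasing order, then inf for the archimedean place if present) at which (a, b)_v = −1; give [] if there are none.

(a, b) ≡ (3, -442) mod (ℚ^×)²; places V = {2, 3, 5, 7, 11, 13, 17, ∞}.
(a,b)_13: α=2, u≡3; β=1, v≡8 (mod 13); (3|13)=+1, (8|13)=-1; sign (−1)^0·+1^1·-1^2 = +1.
(a,b)_7: α=-6, u≡6; β=-4, v≡3 (mod 7); (6|7)=-1, (3|7)=-1; sign (−1)^0·-1^-4·-1^-6 = +1.
(a,b)_5: α=6, u≡2; β=2, v≡3 (mod 5); (2|5)=-1, (3|5)=-1; sign (−1)^0·-1^2·-1^6 = +1.
(a,b)_11: α=2, u≡5; β=2, v≡1 (mod 11); (5|11)=+1, (1|11)=+1; sign (−1)^0·+1^2·+1^2 = +1.
(a,b)_∞: sgn(3)=+, sgn(-442)=−, so +1.
(a,b)_17: α=2, u≡14; β=1, v≡4 (mod 17); (14|17)=-1, (4|17)=+1; sign (−1)^0·-1^1·+1^2 = -1.
(a,b)_3: α=3, u≡1; β=2, v≡2 (mod 3); (1|3)=+1, (2|3)=-1; sign (−1)^0·+1^2·-1^3 = -1.
(a,b)_2: α=-2, β=-1; u≡3, v≡3 (mod 8); ε(u)ε(v)=1·1, αω(v)=-2·1, βω(u)=-1·1; sum ≡ 0  ⇒  +1.
(3, -442 / ℚ) ramifies at {3, 17}: a division algebra.

[3, 17]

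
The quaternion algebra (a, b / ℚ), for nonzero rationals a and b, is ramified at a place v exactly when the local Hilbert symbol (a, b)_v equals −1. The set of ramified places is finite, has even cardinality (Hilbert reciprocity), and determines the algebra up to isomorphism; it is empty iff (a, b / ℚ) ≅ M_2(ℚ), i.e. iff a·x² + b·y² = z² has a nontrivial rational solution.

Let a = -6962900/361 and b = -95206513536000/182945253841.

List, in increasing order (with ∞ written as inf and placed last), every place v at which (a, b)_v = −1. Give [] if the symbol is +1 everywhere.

Mod squares: a ≡ -29, b ≡ -566835. Check v ∈ {∞, 2, 3, 5, 7, 19, 23, 29, 31, 43, 53}.
v=19: a=19^-2·(≡11), b=19^0·(≡4) mod 19; (11|19)=+1, (4|19)=+1; (−1)^{-2·0·9}·(+1)^0·(+1)^-2 = +1.
v=29: a=29^1·(≡6), b=29^-2·(≡9) mod 29; (6|29)=+1, (9|29)=+1; (−1)^{1·-2·14}·(+1)^-2·(+1)^1 = +1.
v=31: a=31^0·(≡16), b=31^1·(≡2) mod 31; (16|31)=+1, (2|31)=+1; (−1)^{0·1·15}·(+1)^1·(+1)^0 = +1.
v=5: a=5^2·(≡4), b=5^3·(≡2) mod 5; (4|5)=+1, (2|5)=-1; (−1)^{2·3·2}·(+1)^3·(-1)^2 = +1.
v=∞: -29 < 0 and -566835 < 0  ⇒  (a,b)_∞ = -1.
v=23: a=23^0·(≡19), b=23^1·(≡14) mod 23; (19|23)=-1, (14|23)=-1; (−1)^{0·1·11}·(-1)^1·(-1)^0 = -1.
v=2: v_2(a)=2, v_2(b)=10; units ≡ 3, 5 (mod 8); ε·ε+αω+βω = 1·0+2·1+10·1 ≡ 0  ⇒  (a,b)_2 = +1.
v=43: a=43^0·(≡23), b=43^-2·(≡26) mod 43; (23|43)=+1, (26|43)=-1; (−1)^{0·-2·21}·(+1)^-2·(-1)^0 = +1.
v=7: a=7^4·(≡3), b=7^-6·(≡1) mod 7; (3|7)=-1, (1|7)=+1; (−1)^{4·-6·3}·(-1)^-6·(+1)^4 = +1.
v=3: a=3^0·(≡1), b=3^9·(≡1) mod 3; (1|3)=+1, (1|3)=+1; (−1)^{0·9·1}·(+1)^9·(+1)^0 = +1.
v=53: a=53^0·(≡29), b=53^1·(≡52) mod 53; (29|53)=+1, (52|53)=+1; (−1)^{0·1·26}·(+1)^1·(+1)^0 = +1.
Ram(-29, -566835) = {23, ∞}; no ℚ_23-point on the conic.

[23, inf]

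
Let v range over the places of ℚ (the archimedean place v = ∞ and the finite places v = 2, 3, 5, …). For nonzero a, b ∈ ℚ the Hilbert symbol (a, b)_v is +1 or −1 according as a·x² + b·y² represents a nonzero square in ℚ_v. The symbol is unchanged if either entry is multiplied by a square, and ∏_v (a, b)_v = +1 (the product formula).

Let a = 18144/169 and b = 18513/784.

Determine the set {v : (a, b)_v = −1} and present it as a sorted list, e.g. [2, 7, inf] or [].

[7, 17]

Mod squares: a ≡ 14, b ≡ 17. Check v ∈ {∞, 2, 3, 7, 11, 13, 17}.
v=13: a=13^-2·(≡9), b=13^0·(≡10) mod 13; (9|13)=+1, (10|13)=+1; (−1)^{-2·0·6}·(+1)^0·(+1)^-2 = +1.
v=∞: 14 > 0 and 17 > 0  ⇒  (a,b)_∞ = +1.
v=17: a=17^0·(≡12), b=17^1·(≡9) mod 17; (12|17)=-1, (9|17)=+1; (−1)^{0·1·8}·(-1)^1·(+1)^0 = -1.
v=11: a=11^0·(≡4), b=11^2·(≡7) mod 11; (4|11)=+1, (7|11)=-1; (−1)^{0·2·5}·(+1)^2·(-1)^0 = +1.
v=7: a=7^1·(≡2), b=7^-2·(≡6) mod 7; (2|7)=+1, (6|7)=-1; (−1)^{1·-2·3}·(+1)^-2·(-1)^1 = -1.
v=3: a=3^4·(≡2), b=3^2·(≡2) mod 3; (2|3)=-1, (2|3)=-1; (−1)^{4·2·1}·(-1)^2·(-1)^4 = +1.
v=2: v_2(a)=5, v_2(b)=-4; units ≡ 7, 1 (mod 8); ε·ε+αω+βω = 1·0+5·0+-4·0 ≡ 0  ⇒  (a,b)_2 = +1.
|Ram(14, 17)| = 2, even; anisotropic at {7, 17}.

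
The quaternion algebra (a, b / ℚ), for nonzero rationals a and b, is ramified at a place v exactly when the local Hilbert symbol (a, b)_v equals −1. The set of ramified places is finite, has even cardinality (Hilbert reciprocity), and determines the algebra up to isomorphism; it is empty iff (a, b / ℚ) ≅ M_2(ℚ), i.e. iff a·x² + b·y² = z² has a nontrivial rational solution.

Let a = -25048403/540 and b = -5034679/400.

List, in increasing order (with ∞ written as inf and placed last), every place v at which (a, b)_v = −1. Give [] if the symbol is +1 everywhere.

[3, 23, 31, inf]

Mod squares: a ≡ -203205, b ≡ -31. Check v ∈ {∞, 2, 3, 5, 13, 19, 23, 31, 43}.
v=13: a=13^0·(≡7), b=13^2·(≡7) mod 13; (7|13)=-1, (7|13)=-1; (−1)^{0·2·6}·(-1)^2·(-1)^0 = +1.
v=2: v_2(a)=-2, v_2(b)=-4; units ≡ 3, 1 (mod 8); ε·ε+αω+βω = 1·0+-2·0+-4·1 ≡ 0  ⇒  (a,b)_2 = +1.
v=∞: -203205 < 0 and -31 < 0  ⇒  (a,b)_∞ = -1.
v=31: a=31^1·(≡24), b=31^3·(≡15) mod 31; (24|31)=-1, (15|31)=-1; (−1)^{1·3·15}·(-1)^3·(-1)^1 = -1.
v=3: a=3^-3·(≡2), b=3^0·(≡2) mod 3; (2|3)=-1, (2|3)=-1; (−1)^{-3·0·1}·(-1)^0·(-1)^-3 = -1.
v=23: a=23^1·(≡22), b=23^0·(≡10) mod 23; (22|23)=-1, (10|23)=-1; (−1)^{1·0·11}·(-1)^0·(-1)^1 = -1.
v=19: a=19^1·(≡2), b=19^0·(≡17) mod 19; (2|19)=-1, (17|19)=+1; (−1)^{1·0·9}·(-1)^0·(+1)^1 = +1.
v=5: a=5^-1·(≡4), b=5^-2·(≡1) mod 5; (4|5)=+1, (1|5)=+1; (−1)^{-1·-2·2}·(+1)^-2·(+1)^-1 = +1.
v=43: a=43^2·(≡25), b=43^0·(≡18) mod 43; (25|43)=+1, (18|43)=-1; (−1)^{2·0·21}·(+1)^0·(-1)^2 = +1.
Ram(-203205, -31) = {3, 23, 31, ∞}; no ℚ_3-point on the conic.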